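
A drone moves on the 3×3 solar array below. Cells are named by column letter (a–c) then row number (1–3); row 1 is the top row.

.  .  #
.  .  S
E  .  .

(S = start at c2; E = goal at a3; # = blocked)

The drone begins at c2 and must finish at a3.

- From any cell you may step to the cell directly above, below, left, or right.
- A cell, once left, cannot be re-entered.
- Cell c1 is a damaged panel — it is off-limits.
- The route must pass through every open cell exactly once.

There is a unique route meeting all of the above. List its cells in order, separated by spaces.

c2 c3 b3 b2 b1 a1 a2 a3

Need to visit all 8 open cells exactly once, starting at c2 and ending at a3.
Cell a1 has only two open neighbours (a2 and b1), so the path must pass straight through it: one of those is the cell it's entered from and the other is where it exits.
Route from c2: down 1 to c3, left 1 to b3, up 2 to b1, left 1 to a1, down 2 to a3 — 7 moves in all.
Check: all 8 open cells covered.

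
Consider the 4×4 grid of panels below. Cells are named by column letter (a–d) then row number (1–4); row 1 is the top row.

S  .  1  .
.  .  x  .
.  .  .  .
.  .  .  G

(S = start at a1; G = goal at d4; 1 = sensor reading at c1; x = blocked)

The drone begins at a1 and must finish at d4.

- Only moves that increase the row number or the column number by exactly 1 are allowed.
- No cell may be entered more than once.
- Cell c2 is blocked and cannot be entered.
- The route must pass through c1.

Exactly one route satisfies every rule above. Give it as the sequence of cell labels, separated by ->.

Moves only go right or down, so the column and row indices never decrease.
Route from a1: 3× right (reaching d1), 3× down (reaching d4) — 6 moves in all.
Check: all required cells visited.

a1 -> b1 -> c1 -> d1 -> d2 -> d3 -> d4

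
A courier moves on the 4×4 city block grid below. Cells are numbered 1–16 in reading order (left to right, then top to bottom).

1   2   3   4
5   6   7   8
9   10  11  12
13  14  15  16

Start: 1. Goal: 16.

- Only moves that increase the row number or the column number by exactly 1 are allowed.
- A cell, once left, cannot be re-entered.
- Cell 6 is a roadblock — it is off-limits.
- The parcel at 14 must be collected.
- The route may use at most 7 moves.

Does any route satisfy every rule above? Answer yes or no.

yes

One route that works: 1 → 5 → 9 → 13 → 14 → 15 → 16.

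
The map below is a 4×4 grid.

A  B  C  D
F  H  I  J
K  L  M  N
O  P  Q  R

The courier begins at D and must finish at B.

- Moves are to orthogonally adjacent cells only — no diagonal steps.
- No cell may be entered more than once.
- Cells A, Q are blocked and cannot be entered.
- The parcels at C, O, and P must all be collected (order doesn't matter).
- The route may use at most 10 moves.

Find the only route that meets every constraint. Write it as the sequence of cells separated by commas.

Any route must reach C, O, and P and still end at B within 10 moves, so the order of the required stops is forced.
Route from D: left to C, 2× down (reaching M), left to L, down to P, left to O, 2× up (reaching F), right to H, up to B — 10 moves in all.
Check: all required cells visited; 10 ≤ 10 moves.

D, C, I, M, L, P, O, K, F, H, B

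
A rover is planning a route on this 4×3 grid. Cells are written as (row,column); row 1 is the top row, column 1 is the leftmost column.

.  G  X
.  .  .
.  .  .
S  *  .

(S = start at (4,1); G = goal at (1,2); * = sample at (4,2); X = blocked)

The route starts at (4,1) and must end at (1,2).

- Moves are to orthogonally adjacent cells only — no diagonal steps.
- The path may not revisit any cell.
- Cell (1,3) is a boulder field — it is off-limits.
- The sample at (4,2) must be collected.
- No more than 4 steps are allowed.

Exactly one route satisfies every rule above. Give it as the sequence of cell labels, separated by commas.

(4,1), (4,2), (3,2), (2,2), (1,2)

Any route must reach (4,2) and still end at (1,2) within 4 moves, so the order of the required stops is forced.
Route from (4,1): right to (4,2), 3× up (reaching (1,2)) — 4 moves in all.
Check: all required cells visited; 4 ≤ 4 moves.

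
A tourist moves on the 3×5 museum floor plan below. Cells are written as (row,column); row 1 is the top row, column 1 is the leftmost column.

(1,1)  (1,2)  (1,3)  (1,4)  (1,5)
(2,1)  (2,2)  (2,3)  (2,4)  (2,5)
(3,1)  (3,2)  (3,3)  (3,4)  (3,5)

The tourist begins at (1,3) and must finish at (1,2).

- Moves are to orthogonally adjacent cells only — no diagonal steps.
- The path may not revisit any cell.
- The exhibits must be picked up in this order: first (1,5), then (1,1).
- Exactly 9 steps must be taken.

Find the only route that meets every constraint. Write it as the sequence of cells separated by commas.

(1,3), (1,4), (1,5), (2,5), (2,4), (2,3), (2,2), (2,1), (1,1), (1,2)

The waypoints must appear in the order (1,5), (1,1), with no cell reused.
Route from (1,3): right 2 to (1,5), down 1 to (2,5), left 4 to (2,1), up 1 to (1,1), right 1 to (1,2) — 9 moves in all.
Check: order respected ((1,5) at step 2, (1,1) at step 8); 9 moves as required.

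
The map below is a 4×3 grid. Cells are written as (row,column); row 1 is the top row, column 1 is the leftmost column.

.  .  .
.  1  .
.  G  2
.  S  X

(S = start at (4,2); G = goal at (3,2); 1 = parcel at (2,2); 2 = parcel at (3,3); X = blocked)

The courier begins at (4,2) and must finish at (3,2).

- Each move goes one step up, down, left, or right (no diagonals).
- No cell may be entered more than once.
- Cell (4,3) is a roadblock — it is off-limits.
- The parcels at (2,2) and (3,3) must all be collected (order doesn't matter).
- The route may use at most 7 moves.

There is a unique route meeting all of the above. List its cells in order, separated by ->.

The 7-move cap with required stops at (2,2), (3,3) leaves no slack for detours.
Route from (4,2): left to (4,1), 2× up (reaching (2,1)), 2× right (reaching (2,3)), down to (3,3), left to (3,2) — 7 moves in all.
Check: all required cells visited; 7 ≤ 7 moves.

(4,2) -> (4,1) -> (3,1) -> (2,1) -> (2,2) -> (2,3) -> (3,3) -> (3,2)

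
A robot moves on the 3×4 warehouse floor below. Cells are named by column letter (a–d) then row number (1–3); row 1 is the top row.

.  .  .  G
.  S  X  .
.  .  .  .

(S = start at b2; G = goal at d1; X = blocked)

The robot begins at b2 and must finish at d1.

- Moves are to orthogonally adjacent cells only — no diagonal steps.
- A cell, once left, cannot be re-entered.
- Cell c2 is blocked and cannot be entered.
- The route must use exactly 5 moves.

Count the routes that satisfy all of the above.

Need simple routes of exactly 5 moves from b2 to d1 (Manhattan distance 3, so 1 moves are spent on a detour and 1 undoing it).
Enumerating: b2 b3 c3 d3 d2 d1 | b2 a2 a1 b1 c1 d1.
That gives 2 routes.

2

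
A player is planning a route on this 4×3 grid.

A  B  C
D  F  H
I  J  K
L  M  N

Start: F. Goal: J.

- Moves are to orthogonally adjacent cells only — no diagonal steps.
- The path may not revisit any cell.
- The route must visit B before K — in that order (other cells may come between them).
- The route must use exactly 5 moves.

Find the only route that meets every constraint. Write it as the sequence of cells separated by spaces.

F B C H K J

The waypoints must appear in the order B, K, with no cell reused.
Route from F: up to B, right to C, 2× down (reaching K), left to J — 5 moves in all.
Check: order respected (B at step 1, K at step 4); 5 moves as required.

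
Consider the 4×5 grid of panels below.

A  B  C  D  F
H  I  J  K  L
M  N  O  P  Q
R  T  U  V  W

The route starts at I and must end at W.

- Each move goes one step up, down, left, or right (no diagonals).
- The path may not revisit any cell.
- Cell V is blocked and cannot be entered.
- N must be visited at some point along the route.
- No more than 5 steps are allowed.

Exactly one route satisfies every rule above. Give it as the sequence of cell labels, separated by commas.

The budget equals the shortest possible length, so every move has to be on a shortest route through the required cells.
Route from I: down 1 to N, right 3 to Q, down 1 to W — 5 moves in all.
Check: all required cells visited; 5 ≤ 5 moves.

I, N, O, P, Q, W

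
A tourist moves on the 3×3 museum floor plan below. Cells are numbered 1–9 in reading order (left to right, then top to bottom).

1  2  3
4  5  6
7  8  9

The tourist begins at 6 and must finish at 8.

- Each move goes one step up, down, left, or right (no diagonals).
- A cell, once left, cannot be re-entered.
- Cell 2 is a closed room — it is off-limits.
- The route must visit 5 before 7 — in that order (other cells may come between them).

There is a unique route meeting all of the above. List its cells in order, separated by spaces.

6 5 4 7 8

The waypoints must appear in the order 5, 7, with no cell reused.
Route from 6: 2× left (reaching 4), down to 7, right to 8 — 4 moves in all.
Check: order respected (5 at step 1, 7 at step 3).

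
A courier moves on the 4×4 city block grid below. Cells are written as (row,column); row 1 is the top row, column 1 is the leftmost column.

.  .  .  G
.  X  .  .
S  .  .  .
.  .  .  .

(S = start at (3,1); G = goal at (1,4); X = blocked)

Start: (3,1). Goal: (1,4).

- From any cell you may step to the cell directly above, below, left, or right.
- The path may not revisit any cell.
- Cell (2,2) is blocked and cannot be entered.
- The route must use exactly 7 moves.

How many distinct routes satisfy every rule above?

Need simple routes of exactly 7 moves from (3,1) to (1,4) (Manhattan distance 5, so 1 moves are spent on a detour and 1 undoing it).
Branch systematically from the start, pruning whenever the remaining move budget drops below the Manhattan distance to (1,4) or differs from it in parity. Grouping the completions by first move — via (2,1): 1; via (4,1): 7; via (3,2): 6 — and summing: 1 + 7 + 6 = 14.
That gives 14 routes.

14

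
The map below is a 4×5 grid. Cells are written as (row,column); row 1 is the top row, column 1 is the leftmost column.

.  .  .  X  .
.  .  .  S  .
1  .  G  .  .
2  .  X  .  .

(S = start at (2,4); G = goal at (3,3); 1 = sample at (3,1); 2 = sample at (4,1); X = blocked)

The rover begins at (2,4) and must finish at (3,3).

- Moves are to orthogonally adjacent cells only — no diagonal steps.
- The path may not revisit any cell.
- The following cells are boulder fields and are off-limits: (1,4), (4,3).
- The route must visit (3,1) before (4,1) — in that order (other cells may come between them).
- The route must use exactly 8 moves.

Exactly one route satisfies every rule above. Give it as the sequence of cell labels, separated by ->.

(2,4) -> (2,3) -> (2,2) -> (2,1) -> (3,1) -> (4,1) -> (4,2) -> (3,2) -> (3,3)

The waypoints must appear in the order (3,1), (4,1), with no cell reused.
Route from (2,4): left 3 to (2,1), down 2 to (4,1), right 1 to (4,2), up 1 to (3,2), right 1 to (3,3) — 8 moves in all.
Check: order respected (1 at step 4, 2 at step 5); 8 moves as required.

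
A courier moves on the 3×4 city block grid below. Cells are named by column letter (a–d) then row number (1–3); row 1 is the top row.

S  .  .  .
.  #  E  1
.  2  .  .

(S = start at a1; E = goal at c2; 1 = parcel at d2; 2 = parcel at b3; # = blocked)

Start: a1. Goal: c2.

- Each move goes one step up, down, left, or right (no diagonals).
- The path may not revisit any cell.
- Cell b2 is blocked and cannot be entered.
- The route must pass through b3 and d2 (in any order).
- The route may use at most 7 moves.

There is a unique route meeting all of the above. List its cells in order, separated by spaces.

Any route must reach b3 and d2 and still end at c2 within 7 moves, so the order of the required stops is forced.
Route from a1: 2× down (reaching a3), 3× right (reaching d3), up to d2, left to c2 — 7 moves in all.
Check: all required cells visited; 7 ≤ 7 moves.

a1 a2 a3 b3 c3 d3 d2 c2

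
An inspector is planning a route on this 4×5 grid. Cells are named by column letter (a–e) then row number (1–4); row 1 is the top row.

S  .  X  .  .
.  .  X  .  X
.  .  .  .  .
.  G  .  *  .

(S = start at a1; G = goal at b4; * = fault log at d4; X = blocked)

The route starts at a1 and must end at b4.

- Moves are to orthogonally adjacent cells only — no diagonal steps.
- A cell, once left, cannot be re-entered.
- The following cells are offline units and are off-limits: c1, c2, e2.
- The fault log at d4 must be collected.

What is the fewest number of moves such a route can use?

8

Any route passes through d4 somewhere between a1 and b4. Summing Manhattan distances along the two legs (a1 → d4 → b4) gives a lower bound of 6 + 2 = 8 moves.
A route of 8 moves achieves this: a1 → a2 → a3 → b3 → c3 → d3 → d4 → c4 → b4.
Since 8 matches the lower bound, it is optimal.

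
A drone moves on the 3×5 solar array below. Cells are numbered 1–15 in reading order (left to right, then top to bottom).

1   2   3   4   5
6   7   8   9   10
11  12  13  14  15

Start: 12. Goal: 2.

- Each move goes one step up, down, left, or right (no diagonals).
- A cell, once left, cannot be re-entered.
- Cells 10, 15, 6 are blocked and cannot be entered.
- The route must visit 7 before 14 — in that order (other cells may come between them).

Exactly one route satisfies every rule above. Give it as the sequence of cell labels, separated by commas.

The waypoints must appear in the order 7, 14, with no cell reused.
Route from 12: up 1 to 7, right 1 to 8, down 1 to 13, right 1 to 14, up 2 to 4, left 2 to 2 — 8 moves in all.
Check: order respected (7 at step 1, 14 at step 4).

12, 7, 8, 13, 14, 9, 4, 3, 2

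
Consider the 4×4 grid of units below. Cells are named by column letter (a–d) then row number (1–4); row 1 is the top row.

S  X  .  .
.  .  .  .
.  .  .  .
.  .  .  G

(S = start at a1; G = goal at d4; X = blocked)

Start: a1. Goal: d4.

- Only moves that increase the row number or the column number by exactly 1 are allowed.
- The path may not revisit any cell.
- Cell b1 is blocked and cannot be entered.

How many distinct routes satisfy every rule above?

10

A right/down-only route from a1 to d4 makes exactly 3 down-moves and 3 right-moves in some order.
With no other constraints that would be C(6,3) = 20 routes.
Subtract routes through each blocked cell (inclusion–exclusion for overlaps): − through b1: 10 → 10.
That gives 10 routes.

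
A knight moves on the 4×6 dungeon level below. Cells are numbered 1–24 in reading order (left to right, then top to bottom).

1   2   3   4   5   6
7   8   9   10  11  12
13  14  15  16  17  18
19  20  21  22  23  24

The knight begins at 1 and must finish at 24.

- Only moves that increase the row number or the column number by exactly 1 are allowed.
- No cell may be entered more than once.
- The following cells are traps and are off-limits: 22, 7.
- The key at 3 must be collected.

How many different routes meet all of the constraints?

A right/down-only route from 1 to 24 makes exactly 3 down-moves and 5 right-moves in some order.
With no other constraints that would be C(8,3) = 56 routes.
Split at 3 and multiply the segment counts (each segment already excludes blocked cells): 1→3: 1; 3→24: 16; product = 16.
That gives 16 routes.

16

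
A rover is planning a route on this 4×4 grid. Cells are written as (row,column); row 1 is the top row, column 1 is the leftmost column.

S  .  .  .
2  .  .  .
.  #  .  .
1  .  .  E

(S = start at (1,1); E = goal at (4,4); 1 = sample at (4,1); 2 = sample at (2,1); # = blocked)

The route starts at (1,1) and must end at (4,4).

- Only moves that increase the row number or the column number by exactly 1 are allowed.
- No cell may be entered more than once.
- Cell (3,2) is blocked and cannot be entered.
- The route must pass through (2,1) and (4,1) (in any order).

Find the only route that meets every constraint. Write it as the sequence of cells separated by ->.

Moves only go right or down, so the column and row indices never decrease.
Route from (1,1): 3× down (reaching (4,1)), 3× right (reaching (4,4)) — 6 moves in all.
Check: all required cells visited.

(1,1) -> (2,1) -> (3,1) -> (4,1) -> (4,2) -> (4,3) -> (4,4)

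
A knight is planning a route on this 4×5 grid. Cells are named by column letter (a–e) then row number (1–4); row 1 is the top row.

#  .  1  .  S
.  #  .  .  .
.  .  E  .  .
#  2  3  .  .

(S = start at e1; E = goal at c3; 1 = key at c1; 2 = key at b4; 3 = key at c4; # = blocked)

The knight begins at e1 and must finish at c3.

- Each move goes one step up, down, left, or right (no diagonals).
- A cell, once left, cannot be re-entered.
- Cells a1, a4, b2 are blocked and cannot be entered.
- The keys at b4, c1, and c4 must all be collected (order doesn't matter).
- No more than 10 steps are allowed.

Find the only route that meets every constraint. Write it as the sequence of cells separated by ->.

The 10-move cap with required stops at b4, c1, c4 leaves no slack for detours.
Route from e1: left 2 to c1, down 1 to c2, right 1 to d2, down 2 to d4, left 2 to b4, up 1 to b3, right 1 to c3 — 10 moves in all.
Check: all required cells visited; 10 ≤ 10 moves.

e1 -> d1 -> c1 -> c2 -> d2 -> d3 -> d4 -> c4 -> b4 -> b3 -> c3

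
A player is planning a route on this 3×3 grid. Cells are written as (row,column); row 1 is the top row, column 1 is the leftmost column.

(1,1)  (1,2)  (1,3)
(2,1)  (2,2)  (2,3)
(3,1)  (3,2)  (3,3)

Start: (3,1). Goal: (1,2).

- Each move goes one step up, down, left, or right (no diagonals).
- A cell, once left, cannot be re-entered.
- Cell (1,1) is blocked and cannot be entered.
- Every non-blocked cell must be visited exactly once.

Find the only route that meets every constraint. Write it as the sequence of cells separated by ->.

(3,1) -> (2,1) -> (2,2) -> (3,2) -> (3,3) -> (2,3) -> (1,3) -> (1,2)

Need to visit all 8 open cells exactly once, starting at (3,1) and ending at (1,2).
Cell (2,1) has only two open neighbours ((3,1) and (2,2)), so the path must pass straight through it: one of those is the cell it's entered from and the other is where it exits.
Route from (3,1): up 1 to (2,1), right 1 to (2,2), down 1 to (3,2), right 1 to (3,3), up 2 to (1,3), left 1 to (1,2) — 7 moves in all.
Check: all 8 open cells covered.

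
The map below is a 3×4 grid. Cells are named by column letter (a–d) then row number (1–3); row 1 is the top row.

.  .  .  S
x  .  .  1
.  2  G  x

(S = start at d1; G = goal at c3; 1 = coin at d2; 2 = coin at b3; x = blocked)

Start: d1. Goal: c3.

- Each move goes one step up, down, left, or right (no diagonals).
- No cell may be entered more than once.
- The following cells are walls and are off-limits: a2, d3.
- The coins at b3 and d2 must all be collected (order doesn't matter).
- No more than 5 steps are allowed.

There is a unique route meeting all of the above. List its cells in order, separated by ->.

d1 -> d2 -> c2 -> b2 -> b3 -> c3

Any route must reach b3 and d2 and still end at c3 within 5 moves, so the order of the required stops is forced.
Route from d1: down to d2, 2× left (reaching b2), down to b3, right to c3 — 5 moves in all.
Check: all required cells visited; 5 ≤ 5 moves.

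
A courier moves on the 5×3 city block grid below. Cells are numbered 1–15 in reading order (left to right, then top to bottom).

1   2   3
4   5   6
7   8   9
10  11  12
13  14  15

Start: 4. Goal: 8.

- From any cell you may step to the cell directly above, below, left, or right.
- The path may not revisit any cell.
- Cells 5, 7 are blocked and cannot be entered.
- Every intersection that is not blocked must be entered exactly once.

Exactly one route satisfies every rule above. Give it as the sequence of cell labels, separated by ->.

Need to visit all 13 open cells exactly once, starting at 4 and ending at 8.
Cell 3 has only two open neighbours (6 and 2), so the path must pass straight through it: one of those is the cell it's entered from and the other is where it exits.
Route from 4: up 1 to 1, right 2 to 3, down 4 to 15, left 2 to 13, up 1 to 10, right 1 to 11, up 1 to 8 — 12 moves in all.
Check: all 13 open cells covered.

4 -> 1 -> 2 -> 3 -> 6 -> 9 -> 12 -> 15 -> 14 -> 13 -> 10 -> 11 -> 8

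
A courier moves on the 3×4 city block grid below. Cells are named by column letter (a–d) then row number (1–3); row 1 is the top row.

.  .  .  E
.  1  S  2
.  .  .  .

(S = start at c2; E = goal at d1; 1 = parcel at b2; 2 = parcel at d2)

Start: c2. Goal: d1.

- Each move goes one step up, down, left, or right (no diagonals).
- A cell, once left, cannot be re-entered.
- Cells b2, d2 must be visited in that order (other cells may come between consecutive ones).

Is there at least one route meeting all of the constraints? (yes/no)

One route that works: c2 → b2 → b3 → c3 → d3 → d2 → d1.

yes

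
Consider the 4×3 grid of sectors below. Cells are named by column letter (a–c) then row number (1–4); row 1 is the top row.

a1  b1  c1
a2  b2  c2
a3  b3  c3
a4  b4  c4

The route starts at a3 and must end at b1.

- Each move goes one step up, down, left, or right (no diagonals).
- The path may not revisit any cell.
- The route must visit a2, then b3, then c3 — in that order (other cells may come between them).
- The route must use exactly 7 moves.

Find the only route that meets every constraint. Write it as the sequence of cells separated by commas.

The waypoints must appear in the order a2, b3, c3, with no cell reused.
Route from a3: up 1 to a2, right 1 to b2, down 1 to b3, right 1 to c3, up 2 to c1, left 1 to b1 — 7 moves in all.
Check: order respected (a2 at step 1, b3 at step 3, c3 at step 4); 7 moves as required.

a3, a2, b2, b3, c3, c2, c1, b1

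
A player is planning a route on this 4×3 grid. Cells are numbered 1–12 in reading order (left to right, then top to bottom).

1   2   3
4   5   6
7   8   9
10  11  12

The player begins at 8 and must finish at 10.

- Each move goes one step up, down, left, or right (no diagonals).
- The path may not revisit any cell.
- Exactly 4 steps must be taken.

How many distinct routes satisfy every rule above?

2

Need simple routes of exactly 4 moves from 8 to 10 (Manhattan distance 2, so 1 moves are spent on a detour and 1 undoing it).
Enumerating: 8 5 4 7 10 | 8 9 12 11 10.
That gives 2 routes.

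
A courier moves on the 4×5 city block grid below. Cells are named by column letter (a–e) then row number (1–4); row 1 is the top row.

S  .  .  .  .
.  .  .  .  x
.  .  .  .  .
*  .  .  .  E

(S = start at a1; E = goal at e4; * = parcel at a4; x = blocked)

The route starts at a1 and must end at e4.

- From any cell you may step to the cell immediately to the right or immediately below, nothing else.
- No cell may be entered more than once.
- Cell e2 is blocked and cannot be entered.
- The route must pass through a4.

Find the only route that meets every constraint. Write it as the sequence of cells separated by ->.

Moves only go right or down, so the column and row indices never decrease.
Route from a1: down 3 to a4, right 4 to e4 — 7 moves in all.
Check: all required cells visited.

a1 -> a2 -> a3 -> a4 -> b4 -> c4 -> d4 -> e4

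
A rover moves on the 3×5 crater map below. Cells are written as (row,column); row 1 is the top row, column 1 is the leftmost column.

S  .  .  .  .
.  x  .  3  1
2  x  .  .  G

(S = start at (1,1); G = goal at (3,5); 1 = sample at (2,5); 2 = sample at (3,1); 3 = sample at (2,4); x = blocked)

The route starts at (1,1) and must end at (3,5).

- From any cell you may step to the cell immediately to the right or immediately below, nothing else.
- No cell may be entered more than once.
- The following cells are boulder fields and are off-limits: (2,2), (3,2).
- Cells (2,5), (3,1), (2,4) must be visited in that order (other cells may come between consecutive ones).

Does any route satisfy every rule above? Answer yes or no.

no

(3,1) lies to the left of (2,5), so going from (2,5) to (3,1) would need a leftward move — but moves only go right/down, so (2,5) cannot be visited before (3,1).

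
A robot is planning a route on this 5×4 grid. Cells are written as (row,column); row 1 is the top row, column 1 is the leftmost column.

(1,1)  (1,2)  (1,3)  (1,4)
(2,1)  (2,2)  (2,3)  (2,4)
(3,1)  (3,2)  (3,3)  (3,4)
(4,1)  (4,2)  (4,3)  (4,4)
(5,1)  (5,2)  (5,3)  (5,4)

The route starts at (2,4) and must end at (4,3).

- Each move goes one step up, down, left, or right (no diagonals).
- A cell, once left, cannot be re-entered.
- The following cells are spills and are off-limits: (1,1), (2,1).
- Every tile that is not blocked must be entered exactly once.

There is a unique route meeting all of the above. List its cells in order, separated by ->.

Need to visit all 18 open cells exactly once, starting at (2,4) and ending at (4,3).
Cell (1,4) has only two open neighbours ((2,4) and (1,3)), so the path must pass straight through it: one of those is the cell it's entered from and the other is where it exits.
Route from (2,4): up to (1,4), 2× left (reaching (1,2)), down to (2,2), right to (2,3), down to (3,3), right to (3,4), 2× down (reaching (5,4)), 3× left (reaching (5,1)), 2× up (reaching (3,1)), right to (3,2), down to (4,2), right to (4,3) — 17 moves in all.
Check: all 18 open cells covered.

(2,4) -> (1,4) -> (1,3) -> (1,2) -> (2,2) -> (2,3) -> (3,3) -> (3,4) -> (4,4) -> (5,4) -> (5,3) -> (5,2) -> (5,1) -> (4,1) -> (3,1) -> (3,2) -> (4,2) -> (4,3)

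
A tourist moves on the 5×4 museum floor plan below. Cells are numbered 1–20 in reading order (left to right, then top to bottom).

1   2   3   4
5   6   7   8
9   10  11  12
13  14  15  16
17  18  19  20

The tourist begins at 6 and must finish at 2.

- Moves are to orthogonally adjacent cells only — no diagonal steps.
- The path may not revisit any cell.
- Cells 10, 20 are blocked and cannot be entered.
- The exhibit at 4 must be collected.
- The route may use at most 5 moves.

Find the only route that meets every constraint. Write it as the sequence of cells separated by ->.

6 -> 7 -> 8 -> 4 -> 3 -> 2

The budget equals the shortest possible length, so every move has to be on a shortest route through the required cells.
Route from 6: right 2 to 8, up 1 to 4, left 2 to 2 — 5 moves in all.
Check: all required cells visited; 5 ≤ 5 moves.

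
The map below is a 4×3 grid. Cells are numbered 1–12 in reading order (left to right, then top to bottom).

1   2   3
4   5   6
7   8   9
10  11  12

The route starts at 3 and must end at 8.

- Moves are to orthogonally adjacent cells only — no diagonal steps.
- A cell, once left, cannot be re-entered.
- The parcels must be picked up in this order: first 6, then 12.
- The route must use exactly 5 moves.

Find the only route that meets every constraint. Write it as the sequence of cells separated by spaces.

3 6 9 12 11 8

The waypoints must appear in the order 6, 12, with no cell reused.
Route from 3: down 3 to 12, left 1 to 11, up 1 to 8 — 5 moves in all.
Check: order respected (6 at step 1, 12 at step 3); 5 moves as required.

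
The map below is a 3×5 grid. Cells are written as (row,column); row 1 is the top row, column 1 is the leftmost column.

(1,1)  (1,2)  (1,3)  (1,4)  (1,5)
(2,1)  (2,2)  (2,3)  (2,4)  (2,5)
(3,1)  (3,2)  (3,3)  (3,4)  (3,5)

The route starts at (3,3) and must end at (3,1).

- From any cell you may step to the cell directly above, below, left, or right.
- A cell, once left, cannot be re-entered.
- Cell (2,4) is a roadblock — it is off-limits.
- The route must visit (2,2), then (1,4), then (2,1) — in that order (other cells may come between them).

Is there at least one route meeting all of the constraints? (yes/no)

Ignoring the required order, 4 revisit-free routes from (3,3) to (3,1) pass through all of (2,2), (1,4), and (2,1); the waypoint orders that occur are (1,4) → (2,2) → (2,1) (3); (1,4) → (2,1) → (2,2) (1) — never (2,2) → (1,4) → (2,1).

no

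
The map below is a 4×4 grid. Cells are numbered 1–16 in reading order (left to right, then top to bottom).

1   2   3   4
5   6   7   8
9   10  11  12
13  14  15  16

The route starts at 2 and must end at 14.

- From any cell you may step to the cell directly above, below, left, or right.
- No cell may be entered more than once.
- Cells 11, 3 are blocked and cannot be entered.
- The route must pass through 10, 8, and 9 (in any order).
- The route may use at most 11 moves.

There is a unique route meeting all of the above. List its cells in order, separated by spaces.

2 1 5 9 10 6 7 8 12 16 15 14

The budget equals the shortest possible length, so every move has to be on a shortest route through the required cells.
Route from 2: left to 1, 2× down (reaching 9), right to 10, up to 6, 2× right (reaching 8), 2× down (reaching 16), 2× left (reaching 14) — 11 moves in all.
Check: all required cells visited; 11 ≤ 11 moves.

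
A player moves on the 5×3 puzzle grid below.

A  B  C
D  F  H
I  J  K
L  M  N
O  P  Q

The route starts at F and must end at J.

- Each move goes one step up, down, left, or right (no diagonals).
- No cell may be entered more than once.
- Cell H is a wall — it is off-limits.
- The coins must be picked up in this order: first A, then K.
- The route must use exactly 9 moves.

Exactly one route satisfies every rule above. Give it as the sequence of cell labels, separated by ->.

F -> B -> A -> D -> I -> L -> M -> N -> K -> J

The waypoints must appear in the order A, K, with no cell reused.
Route from F: up 1 to B, left 1 to A, down 3 to L, right 2 to N, up 1 to K, left 1 to J — 9 moves in all.
Check: order respected (A at step 2, K at step 8); 9 moves as required.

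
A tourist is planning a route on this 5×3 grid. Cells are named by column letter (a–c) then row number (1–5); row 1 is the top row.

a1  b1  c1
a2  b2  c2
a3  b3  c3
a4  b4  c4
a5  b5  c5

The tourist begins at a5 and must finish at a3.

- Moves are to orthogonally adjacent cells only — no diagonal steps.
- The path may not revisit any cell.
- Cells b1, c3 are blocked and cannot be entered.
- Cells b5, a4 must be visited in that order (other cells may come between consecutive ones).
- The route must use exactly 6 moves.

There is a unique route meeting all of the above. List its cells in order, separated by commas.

The waypoints must appear in the order b5, a4, with no cell reused.
Route from a5: 2× right (reaching c5), up to c4, 2× left (reaching a4), up to a3 — 6 moves in all.
Check: order respected (b5 at step 1, a4 at step 5); 6 moves as required.

a5, b5, c5, c4, b4, a4, a3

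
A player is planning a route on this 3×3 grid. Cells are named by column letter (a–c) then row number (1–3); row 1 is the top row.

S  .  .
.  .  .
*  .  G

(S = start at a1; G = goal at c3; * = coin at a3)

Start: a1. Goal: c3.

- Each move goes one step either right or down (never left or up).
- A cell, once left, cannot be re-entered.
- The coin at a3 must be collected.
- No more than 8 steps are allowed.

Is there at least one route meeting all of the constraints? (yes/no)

yes

One route that works: a1 → a2 → a3 → b3 → c3.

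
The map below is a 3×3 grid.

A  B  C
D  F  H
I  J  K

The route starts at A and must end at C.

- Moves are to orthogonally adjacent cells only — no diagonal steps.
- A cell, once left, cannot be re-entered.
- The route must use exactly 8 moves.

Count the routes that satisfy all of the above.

2

Need simple routes of exactly 8 moves from A to C (Manhattan distance 2, so 3 moves are spent on a detour and 3 undoing it).
Enumerating: A D I J K H F B C | A B F D I J K H C.
That gives 2 routes.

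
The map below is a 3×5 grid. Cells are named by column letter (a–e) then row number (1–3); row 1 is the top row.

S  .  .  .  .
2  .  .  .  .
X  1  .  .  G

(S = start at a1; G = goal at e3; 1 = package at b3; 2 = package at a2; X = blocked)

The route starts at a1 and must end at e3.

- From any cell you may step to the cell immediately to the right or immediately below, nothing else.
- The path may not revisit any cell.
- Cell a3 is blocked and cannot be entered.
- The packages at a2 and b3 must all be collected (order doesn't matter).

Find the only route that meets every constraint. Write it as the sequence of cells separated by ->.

Moves only go right or down, so the column and row indices never decrease.
Route from a1: down 1 to a2, right 1 to b2, down 1 to b3, right 3 to e3 — 6 moves in all.
Check: all required cells visited.

a1 -> a2 -> b2 -> b3 -> c3 -> d3 -> e3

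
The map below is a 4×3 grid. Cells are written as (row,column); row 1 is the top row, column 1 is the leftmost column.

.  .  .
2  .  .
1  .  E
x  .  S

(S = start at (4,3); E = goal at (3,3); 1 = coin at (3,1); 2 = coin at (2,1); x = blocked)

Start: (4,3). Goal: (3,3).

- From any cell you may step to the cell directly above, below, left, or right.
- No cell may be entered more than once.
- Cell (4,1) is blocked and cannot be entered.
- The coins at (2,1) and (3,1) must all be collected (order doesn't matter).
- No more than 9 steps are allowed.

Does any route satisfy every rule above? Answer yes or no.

One route that works: (4,3) → (4,2) → (3,2) → (3,1) → (2,1) → (2,2) → (2,3) → (3,3).

yes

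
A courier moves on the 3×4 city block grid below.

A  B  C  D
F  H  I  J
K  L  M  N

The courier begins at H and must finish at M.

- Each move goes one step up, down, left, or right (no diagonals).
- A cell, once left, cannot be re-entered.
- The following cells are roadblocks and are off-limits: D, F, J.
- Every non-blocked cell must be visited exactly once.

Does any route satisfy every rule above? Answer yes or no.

no

Cell A has only one open neighbour but is neither the start nor the goal, so a Hamiltonian route would have to both enter and leave it through the same neighbour — impossible without revisiting.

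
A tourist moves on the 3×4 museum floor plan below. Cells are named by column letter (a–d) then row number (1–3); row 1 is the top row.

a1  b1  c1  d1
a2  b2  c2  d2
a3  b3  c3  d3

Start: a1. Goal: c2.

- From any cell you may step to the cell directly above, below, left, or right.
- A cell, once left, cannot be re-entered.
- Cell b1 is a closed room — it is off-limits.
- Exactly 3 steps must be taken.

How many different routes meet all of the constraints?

1

Need simple routes of exactly 3 moves from a1 to c2 (Manhattan distance 3, so 0 moves are spent on a detour and 0 undoing it).
Enumerating: a1 a2 b2 c2.
That gives 1 route.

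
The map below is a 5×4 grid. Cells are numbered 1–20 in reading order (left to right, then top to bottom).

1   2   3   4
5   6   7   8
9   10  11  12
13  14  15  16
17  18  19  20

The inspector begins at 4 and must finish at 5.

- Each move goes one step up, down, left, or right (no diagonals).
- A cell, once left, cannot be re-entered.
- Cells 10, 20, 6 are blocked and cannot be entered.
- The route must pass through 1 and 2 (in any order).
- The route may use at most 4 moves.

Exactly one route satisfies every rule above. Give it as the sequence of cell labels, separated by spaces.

4 3 2 1 5

The budget equals the shortest possible length, so every move has to be on a shortest route through the required cells.
Route from 4: left 3 to 1, down 1 to 5 — 4 moves in all.
Check: all required cells visited; 4 ≤ 4 moves.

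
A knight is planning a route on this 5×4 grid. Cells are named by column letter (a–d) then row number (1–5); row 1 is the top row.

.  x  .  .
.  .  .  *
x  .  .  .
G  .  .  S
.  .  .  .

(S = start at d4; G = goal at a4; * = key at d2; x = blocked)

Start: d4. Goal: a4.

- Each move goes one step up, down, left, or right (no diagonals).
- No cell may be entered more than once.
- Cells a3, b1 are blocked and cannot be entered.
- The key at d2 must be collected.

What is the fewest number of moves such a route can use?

Any route passes through d2 somewhere between d4 and a4. Summing Manhattan distances along the two legs (d4 → d2 → a4) gives a lower bound of 2 + 5 = 7 moves.
A route of 7 moves achieves this: d4 → d3 → d2 → c2 → c3 → c4 → b4 → a4.
Since 7 matches the lower bound, it is optimal.

7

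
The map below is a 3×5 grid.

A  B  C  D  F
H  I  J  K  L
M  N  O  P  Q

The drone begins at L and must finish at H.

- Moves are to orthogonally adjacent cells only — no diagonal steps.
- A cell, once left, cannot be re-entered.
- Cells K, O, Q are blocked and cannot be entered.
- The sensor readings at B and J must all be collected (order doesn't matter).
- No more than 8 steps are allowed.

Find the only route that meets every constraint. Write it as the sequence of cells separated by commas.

L, F, D, C, J, I, B, A, H

Any route must reach B and J and still end at H within 8 moves, so the order of the required stops is forced.
Route from L: up to F, 2× left (reaching C), down to J, left to I, up to B, left to A, down to H — 8 moves in all.
Check: all required cells visited; 8 ≤ 8 moves.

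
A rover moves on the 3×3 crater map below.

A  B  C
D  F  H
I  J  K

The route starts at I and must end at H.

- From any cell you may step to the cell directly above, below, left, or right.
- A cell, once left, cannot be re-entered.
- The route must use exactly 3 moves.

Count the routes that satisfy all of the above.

3

Need simple routes of exactly 3 moves from I to H (Manhattan distance 3, so 0 moves are spent on a detour and 0 undoing it).
Enumerating: I D F H | I J F H | I J K H.
That gives 3 routes.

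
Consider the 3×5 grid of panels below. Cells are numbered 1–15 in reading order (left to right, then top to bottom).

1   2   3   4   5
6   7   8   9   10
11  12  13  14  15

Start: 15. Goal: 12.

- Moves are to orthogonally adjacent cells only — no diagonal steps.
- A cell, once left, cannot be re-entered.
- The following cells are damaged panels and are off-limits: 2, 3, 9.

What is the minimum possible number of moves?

The Manhattan distance from 15 to 12 is |3−3| + |5−2| = 3, so at least 3 moves are needed.
A route of 3 moves achieves this: 15 → 14 → 13 → 12.
Since 3 matches the lower bound, it is optimal.

3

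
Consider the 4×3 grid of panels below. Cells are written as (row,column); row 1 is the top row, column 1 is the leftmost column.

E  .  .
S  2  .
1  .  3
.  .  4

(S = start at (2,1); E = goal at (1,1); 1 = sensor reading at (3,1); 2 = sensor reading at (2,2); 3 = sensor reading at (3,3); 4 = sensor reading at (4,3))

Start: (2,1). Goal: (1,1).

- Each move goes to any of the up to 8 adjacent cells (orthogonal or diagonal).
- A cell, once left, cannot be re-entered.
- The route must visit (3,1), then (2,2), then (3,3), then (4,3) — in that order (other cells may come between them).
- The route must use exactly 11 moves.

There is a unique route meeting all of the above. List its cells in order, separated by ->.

(2,1) -> (3,1) -> (2,2) -> (3,3) -> (4,3) -> (4,2) -> (4,1) -> (3,2) -> (2,3) -> (1,3) -> (1,2) -> (1,1)

The waypoints must appear in the order (3,1), (2,2), (3,3), (4,3), with no cell reused.
Route from (2,1): down 1 to (3,1), up-right 1 to (2,2), down-right 1 to (3,3), down 1 to (4,3), left 2 to (4,1), up-right 2 to (2,3), up 1 to (1,3), left 2 to (1,1) — 11 moves in all.
Check: order respected (1 at step 1, 2 at step 2, 3 at step 3, 4 at step 4); 11 moves as required.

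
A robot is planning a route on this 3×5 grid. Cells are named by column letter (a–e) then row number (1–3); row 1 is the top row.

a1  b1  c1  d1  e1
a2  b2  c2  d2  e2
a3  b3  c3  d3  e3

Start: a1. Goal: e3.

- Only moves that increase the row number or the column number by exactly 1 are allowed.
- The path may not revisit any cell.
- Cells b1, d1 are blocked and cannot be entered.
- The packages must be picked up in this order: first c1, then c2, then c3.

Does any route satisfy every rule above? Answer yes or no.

no

Every right/down route from a1 to c1 runs into a blocked cell, so that leg cannot be completed.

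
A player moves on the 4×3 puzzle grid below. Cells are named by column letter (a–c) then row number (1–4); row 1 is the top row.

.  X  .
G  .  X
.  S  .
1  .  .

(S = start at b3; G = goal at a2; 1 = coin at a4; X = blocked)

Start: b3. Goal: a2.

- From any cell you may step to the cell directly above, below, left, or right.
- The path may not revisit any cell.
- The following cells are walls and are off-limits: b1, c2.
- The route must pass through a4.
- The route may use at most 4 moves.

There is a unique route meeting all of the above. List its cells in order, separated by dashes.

b3 - b4 - a4 - a3 - a2

Any route must reach a4 and still end at a2 within 4 moves, so the order of the required stops is forced.
Route from b3: down 1 to b4, left 1 to a4, up 2 to a2 — 4 moves in all.
Check: all required cells visited; 4 ≤ 4 moves.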